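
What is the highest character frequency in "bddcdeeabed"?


Input: bddcdeeabed
Character counts:
  'a': 1
  'b': 2
  'c': 1
  'd': 4
  'e': 3
Maximum frequency: 4

4


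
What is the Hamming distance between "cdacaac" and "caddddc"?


Comparing "cdacaac" and "caddddc" position by position:
  Position 0: 'c' vs 'c' => same
  Position 1: 'd' vs 'a' => differ
  Position 2: 'a' vs 'd' => differ
  Position 3: 'c' vs 'd' => differ
  Position 4: 'a' vs 'd' => differ
  Position 5: 'a' vs 'd' => differ
  Position 6: 'c' vs 'c' => same
Total differences (Hamming distance): 5

5


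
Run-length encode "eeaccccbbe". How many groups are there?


Input: eeaccccbbe
Scanning for consecutive runs:
  Group 1: 'e' x 2 (positions 0-1)
  Group 2: 'a' x 1 (positions 2-2)
  Group 3: 'c' x 4 (positions 3-6)
  Group 4: 'b' x 2 (positions 7-8)
  Group 5: 'e' x 1 (positions 9-9)
Total groups: 5

5


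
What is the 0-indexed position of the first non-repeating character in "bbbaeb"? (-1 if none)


Input: bbbaeb
Character frequencies:
  'a': 1
  'b': 4
  'e': 1
Scanning left to right for freq == 1:
  Position 0 ('b'): freq=4, skip
  Position 1 ('b'): freq=4, skip
  Position 2 ('b'): freq=4, skip
  Position 3 ('a'): unique! => answer = 3

3


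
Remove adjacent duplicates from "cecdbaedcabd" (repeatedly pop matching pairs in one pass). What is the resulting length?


Input: cecdbaedcabd
Stack-based adjacent duplicate removal:
  Read 'c': push. Stack: c
  Read 'e': push. Stack: ce
  Read 'c': push. Stack: cec
  Read 'd': push. Stack: cecd
  Read 'b': push. Stack: cecdb
  Read 'a': push. Stack: cecdba
  Read 'e': push. Stack: cecdbae
  Read 'd': push. Stack: cecdbaed
  Read 'c': push. Stack: cecdbaedc
  Read 'a': push. Stack: cecdbaedca
  Read 'b': push. Stack: cecdbaedcab
  Read 'd': push. Stack: cecdbaedcabd
Final stack: "cecdbaedcabd" (length 12)

12


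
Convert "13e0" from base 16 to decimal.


Input: "13e0" in base 16
Positional expansion:
  Digit '1' (value 1) x 16^3 = 4096
  Digit '3' (value 3) x 16^2 = 768
  Digit 'e' (value 14) x 16^1 = 224
  Digit '0' (value 0) x 16^0 = 0
Sum = 5088

5088


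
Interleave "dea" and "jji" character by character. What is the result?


Interleaving "dea" and "jji":
  Position 0: 'd' from first, 'j' from second => "dj"
  Position 1: 'e' from first, 'j' from second => "ej"
  Position 2: 'a' from first, 'i' from second => "ai"
Result: djejai

djejai


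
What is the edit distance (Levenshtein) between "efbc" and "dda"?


Computing edit distance: "efbc" -> "dda"
DP table:
           d    d    a
      0    1    2    3
  e   1    1    2    3
  f   2    2    2    3
  b   3    3    3    3
  c   4    4    4    4
Edit distance = dp[4][3] = 4

4


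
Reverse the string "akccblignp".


Input: akccblignp
Reading characters right to left:
  Position 9: 'p'
  Position 8: 'n'
  Position 7: 'g'
  Position 6: 'i'
  Position 5: 'l'
  Position 4: 'b'
  Position 3: 'c'
  Position 2: 'c'
  Position 1: 'k'
  Position 0: 'a'
Reversed: pngilbccka

pngilbccka


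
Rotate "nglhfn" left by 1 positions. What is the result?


Input: "nglhfn", rotate left by 1
First 1 characters: "n"
Remaining characters: "glhfn"
Concatenate remaining + first: "glhfn" + "n" = "glhfnn"

glhfnn


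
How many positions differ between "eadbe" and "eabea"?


Comparing "eadbe" and "eabea" position by position:
  Position 0: 'e' vs 'e' => same
  Position 1: 'a' vs 'a' => same
  Position 2: 'd' vs 'b' => DIFFER
  Position 3: 'b' vs 'e' => DIFFER
  Position 4: 'e' vs 'a' => DIFFER
Positions that differ: 3

3


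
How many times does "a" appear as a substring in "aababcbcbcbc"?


Searching for "a" in "aababcbcbcbc"
Scanning each position:
  Position 0: "a" => MATCH
  Position 1: "a" => MATCH
  Position 2: "b" => no
  Position 3: "a" => MATCH
  Position 4: "b" => no
  Position 5: "c" => no
  Position 6: "b" => no
  Position 7: "c" => no
  Position 8: "b" => no
  Position 9: "c" => no
  Position 10: "b" => no
  Position 11: "c" => no
Total occurrences: 3

3


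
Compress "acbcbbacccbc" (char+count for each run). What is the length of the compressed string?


Input: acbcbbacccbc
Runs:
  'a' x 1 => "a1"
  'c' x 1 => "c1"
  'b' x 1 => "b1"
  'c' x 1 => "c1"
  'b' x 2 => "b2"
  'a' x 1 => "a1"
  'c' x 3 => "c3"
  'b' x 1 => "b1"
  'c' x 1 => "c1"
Compressed: "a1c1b1c1b2a1c3b1c1"
Compressed length: 18

18


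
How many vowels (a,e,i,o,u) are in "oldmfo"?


Input: oldmfo
Checking each character:
  'o' at position 0: vowel (running total: 1)
  'l' at position 1: consonant
  'd' at position 2: consonant
  'm' at position 3: consonant
  'f' at position 4: consonant
  'o' at position 5: vowel (running total: 2)
Total vowels: 2

2


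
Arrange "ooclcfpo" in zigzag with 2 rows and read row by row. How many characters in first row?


Zigzag "ooclcfpo" into 2 rows:
Placing characters:
  'o' => row 0
  'o' => row 1
  'c' => row 0
  'l' => row 1
  'c' => row 0
  'f' => row 1
  'p' => row 0
  'o' => row 1
Rows:
  Row 0: "occp"
  Row 1: "olfo"
First row length: 4

4


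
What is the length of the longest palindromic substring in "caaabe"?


Input: "caaabe"
Checking substrings for palindromes:
  [1:4] "aaa" (len 3) => palindrome
  [1:3] "aa" (len 2) => palindrome
  [2:4] "aa" (len 2) => palindrome
Longest palindromic substring: "aaa" with length 3

3


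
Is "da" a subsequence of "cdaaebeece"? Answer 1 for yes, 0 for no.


Check if "da" is a subsequence of "cdaaebeece"
Greedy scan:
  Position 0 ('c'): no match needed
  Position 1 ('d'): matches sub[0] = 'd'
  Position 2 ('a'): matches sub[1] = 'a'
  Position 3 ('a'): no match needed
  Position 4 ('e'): no match needed
  Position 5 ('b'): no match needed
  Position 6 ('e'): no match needed
  Position 7 ('e'): no match needed
  Position 8 ('c'): no match needed
  Position 9 ('e'): no match needed
All 2 characters matched => is a subsequence

1


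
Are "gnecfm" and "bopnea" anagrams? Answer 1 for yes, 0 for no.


Strings: "gnecfm", "bopnea"
Sorted first:  cefgmn
Sorted second: abenop
Differ at position 0: 'c' vs 'a' => not anagrams

0


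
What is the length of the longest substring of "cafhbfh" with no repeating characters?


Input: "cafhbfh"
Sliding window (track last position of each char):
  Position 0 ('c'): window [0,0] length 1 -- new best
  Position 1 ('a'): window [0,1] length 2 -- new best
  Position 2 ('f'): window [0,2] length 3 -- new best
  Position 3 ('h'): window [0,3] length 4 -- new best
  Position 4 ('b'): window [0,4] length 5 -- new best
  Position 5 ('f'): repeat (last at 2), move window start to 3
  Position 5 ('f'): window [3,5] length 3
  Position 6 ('h'): repeat (last at 3), move window start to 4
  Position 6 ('h'): window [4,6] length 3
Longest substring with no repeats: "cafhb" with length 5

5


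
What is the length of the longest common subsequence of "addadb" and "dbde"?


LCS of "addadb" and "dbde"
DP table:
           d    b    d    e
      0    0    0    0    0
  a   0    0    0    0    0
  d   0    1    1    1    1
  d   0    1    1    2    2
  a   0    1    1    2    2
  d   0    1    1    2    2
  b   0    1    2    2    2
LCS length = dp[6][4] = 2

2


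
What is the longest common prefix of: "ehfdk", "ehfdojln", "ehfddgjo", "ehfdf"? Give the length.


Words: ehfdk, ehfdojln, ehfddgjo, ehfdf
  Position 0: all 'e' => match
  Position 1: all 'h' => match
  Position 2: all 'f' => match
  Position 3: all 'd' => match
  Position 4: ('k', 'o', 'd', 'f') => mismatch, stop
LCP = "ehfd" (length 4)

4


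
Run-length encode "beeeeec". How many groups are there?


Input: beeeeec
Scanning for consecutive runs:
  Group 1: 'b' x 1 (positions 0-0)
  Group 2: 'e' x 5 (positions 1-5)
  Group 3: 'c' x 1 (positions 6-6)
Total groups: 3

3


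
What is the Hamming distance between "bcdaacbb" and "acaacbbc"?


Comparing "bcdaacbb" and "acaacbbc" position by position:
  Position 0: 'b' vs 'a' => differ
  Position 1: 'c' vs 'c' => same
  Position 2: 'd' vs 'a' => differ
  Position 3: 'a' vs 'a' => same
  Position 4: 'a' vs 'c' => differ
  Position 5: 'c' vs 'b' => differ
  Position 6: 'b' vs 'b' => same
  Position 7: 'b' vs 'c' => differ
Total differences (Hamming distance): 5

5


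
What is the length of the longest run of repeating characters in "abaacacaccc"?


Input: "abaacacaccc"
Scanning for longest run:
  Position 1 ('b'): new char, reset run to 1
  Position 2 ('a'): new char, reset run to 1
  Position 3 ('a'): continues run of 'a', length=2
  Position 4 ('c'): new char, reset run to 1
  Position 5 ('a'): new char, reset run to 1
  Position 6 ('c'): new char, reset run to 1
  Position 7 ('a'): new char, reset run to 1
  Position 8 ('c'): new char, reset run to 1
  Position 9 ('c'): continues run of 'c', length=2
  Position 10 ('c'): continues run of 'c', length=3
Longest run: 'c' with length 3

3


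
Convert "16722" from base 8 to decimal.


Input: "16722" in base 8
Positional expansion:
  Digit '1' (value 1) x 8^4 = 4096
  Digit '6' (value 6) x 8^3 = 3072
  Digit '7' (value 7) x 8^2 = 448
  Digit '2' (value 2) x 8^1 = 16
  Digit '2' (value 2) x 8^0 = 2
Sum = 7634

7634


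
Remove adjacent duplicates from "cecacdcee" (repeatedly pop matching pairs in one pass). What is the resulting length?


Input: cecacdcee
Stack-based adjacent duplicate removal:
  Read 'c': push. Stack: c
  Read 'e': push. Stack: ce
  Read 'c': push. Stack: cec
  Read 'a': push. Stack: ceca
  Read 'c': push. Stack: cecac
  Read 'd': push. Stack: cecacd
  Read 'c': push. Stack: cecacdc
  Read 'e': push. Stack: cecacdce
  Read 'e': matches stack top 'e' => pop. Stack: cecacdc
Final stack: "cecacdc" (length 7)

7


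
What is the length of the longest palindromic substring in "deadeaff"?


Input: "deadeaff"
Checking substrings for palindromes:
  [6:8] "ff" (len 2) => palindrome
Longest palindromic substring: "ff" with length 2

2


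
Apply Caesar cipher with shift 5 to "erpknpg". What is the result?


Caesar cipher: shift "erpknpg" by 5
  'e' (pos 4) + 5 = pos 9 = 'j'
  'r' (pos 17) + 5 = pos 22 = 'w'
  'p' (pos 15) + 5 = pos 20 = 'u'
  'k' (pos 10) + 5 = pos 15 = 'p'
  'n' (pos 13) + 5 = pos 18 = 's'
  'p' (pos 15) + 5 = pos 20 = 'u'
  'g' (pos 6) + 5 = pos 11 = 'l'
Result: jwupsul

jwupsul


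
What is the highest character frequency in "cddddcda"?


Input: cddddcda
Character counts:
  'a': 1
  'c': 2
  'd': 5
Maximum frequency: 5

5


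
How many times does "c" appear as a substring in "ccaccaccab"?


Searching for "c" in "ccaccaccab"
Scanning each position:
  Position 0: "c" => MATCH
  Position 1: "c" => MATCH
  Position 2: "a" => no
  Position 3: "c" => MATCH
  Position 4: "c" => MATCH
  Position 5: "a" => no
  Position 6: "c" => MATCH
  Position 7: "c" => MATCH
  Position 8: "a" => no
  Position 9: "b" => no
Total occurrences: 6

6


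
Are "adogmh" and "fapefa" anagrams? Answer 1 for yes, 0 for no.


Strings: "adogmh", "fapefa"
Sorted first:  adghmo
Sorted second: aaeffp
Differ at position 1: 'd' vs 'a' => not anagrams

0


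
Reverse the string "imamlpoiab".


Input: imamlpoiab
Reading characters right to left:
  Position 9: 'b'
  Position 8: 'a'
  Position 7: 'i'
  Position 6: 'o'
  Position 5: 'p'
  Position 4: 'l'
  Position 3: 'm'
  Position 2: 'a'
  Position 1: 'm'
  Position 0: 'i'
Reversed: baioplmami

baioplmami


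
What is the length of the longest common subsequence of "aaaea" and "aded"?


LCS of "aaaea" and "aded"
DP table:
           a    d    e    d
      0    0    0    0    0
  a   0    1    1    1    1
  a   0    1    1    1    1
  a   0    1    1    1    1
  e   0    1    1    2    2
  a   0    1    1    2    2
LCS length = dp[5][4] = 2

2


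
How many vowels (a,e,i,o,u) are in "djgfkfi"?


Input: djgfkfi
Checking each character:
  'd' at position 0: consonant
  'j' at position 1: consonant
  'g' at position 2: consonant
  'f' at position 3: consonant
  'k' at position 4: consonant
  'f' at position 5: consonant
  'i' at position 6: vowel (running total: 1)
Total vowels: 1

1


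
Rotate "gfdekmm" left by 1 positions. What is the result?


Input: "gfdekmm", rotate left by 1
First 1 characters: "g"
Remaining characters: "fdekmm"
Concatenate remaining + first: "fdekmm" + "g" = "fdekmmg"

fdekmmg


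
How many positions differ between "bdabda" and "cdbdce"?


Comparing "bdabda" and "cdbdce" position by position:
  Position 0: 'b' vs 'c' => DIFFER
  Position 1: 'd' vs 'd' => same
  Position 2: 'a' vs 'b' => DIFFER
  Position 3: 'b' vs 'd' => DIFFER
  Position 4: 'd' vs 'c' => DIFFER
  Position 5: 'a' vs 'e' => DIFFER
Positions that differ: 5

5


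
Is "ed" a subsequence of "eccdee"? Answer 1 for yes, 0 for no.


Check if "ed" is a subsequence of "eccdee"
Greedy scan:
  Position 0 ('e'): matches sub[0] = 'e'
  Position 1 ('c'): no match needed
  Position 2 ('c'): no match needed
  Position 3 ('d'): matches sub[1] = 'd'
  Position 4 ('e'): no match needed
  Position 5 ('e'): no match needed
All 2 characters matched => is a subsequence

1


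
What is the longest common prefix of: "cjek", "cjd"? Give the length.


Words: cjek, cjd
  Position 0: all 'c' => match
  Position 1: all 'j' => match
  Position 2: ('e', 'd') => mismatch, stop
LCP = "cj" (length 2)

2


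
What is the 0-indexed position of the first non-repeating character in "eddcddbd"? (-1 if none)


Input: eddcddbd
Character frequencies:
  'b': 1
  'c': 1
  'd': 5
  'e': 1
Scanning left to right for freq == 1:
  Position 0 ('e'): unique! => answer = 0

0


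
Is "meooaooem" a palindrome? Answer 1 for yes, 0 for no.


Input: meooaooem
Reversed: meooaooem
  Compare pos 0 ('m') with pos 8 ('m'): match
  Compare pos 1 ('e') with pos 7 ('e'): match
  Compare pos 2 ('o') with pos 6 ('o'): match
  Compare pos 3 ('o') with pos 5 ('o'): match
Result: palindrome

1


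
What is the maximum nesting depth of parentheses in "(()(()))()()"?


Input: "(()(()))()()"
Tracking depth:
  Position 0 '(': depth becomes 1
  Position 1 '(': depth becomes 2
  Position 2 ')': depth becomes 1
  Position 3 '(': depth becomes 2
  Position 4 '(': depth becomes 3
  Position 5 ')': depth becomes 2
  Position 6 ')': depth becomes 1
  Position 7 ')': depth becomes 0
  Position 8 '(': depth becomes 1
  Position 9 ')': depth becomes 0
  Position 10 '(': depth becomes 1
  Position 11 ')': depth becomes 0
Maximum depth reached: 3

3


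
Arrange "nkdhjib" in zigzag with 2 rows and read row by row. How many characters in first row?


Zigzag "nkdhjib" into 2 rows:
Placing characters:
  'n' => row 0
  'k' => row 1
  'd' => row 0
  'h' => row 1
  'j' => row 0
  'i' => row 1
  'b' => row 0
Rows:
  Row 0: "ndjb"
  Row 1: "khi"
First row length: 4

4


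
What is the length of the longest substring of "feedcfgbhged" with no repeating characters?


Input: "feedcfgbhged"
Sliding window (track last position of each char):
  Position 0 ('f'): window [0,0] length 1 -- new best
  Position 1 ('e'): window [0,1] length 2 -- new best
  Position 2 ('e'): repeat (last at 1), move window start to 2
  Position 2 ('e'): window [2,2] length 1
  Position 3 ('d'): window [2,3] length 2
  Position 4 ('c'): window [2,4] length 3 -- new best
  Position 5 ('f'): window [2,5] length 4 -- new best
  Position 6 ('g'): window [2,6] length 5 -- new best
  Position 7 ('b'): window [2,7] length 6 -- new best
  Position 8 ('h'): window [2,8] length 7 -- new best
  Position 9 ('g'): repeat (last at 6), move window start to 7
  Position 9 ('g'): window [7,9] length 3
  Position 10 ('e'): window [7,10] length 4
  Position 11 ('d'): window [7,11] length 5
Longest substring with no repeats: "edcfgbh" with length 7

7


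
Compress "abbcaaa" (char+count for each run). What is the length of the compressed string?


Input: abbcaaa
Runs:
  'a' x 1 => "a1"
  'b' x 2 => "b2"
  'c' x 1 => "c1"
  'a' x 3 => "a3"
Compressed: "a1b2c1a3"
Compressed length: 8

8


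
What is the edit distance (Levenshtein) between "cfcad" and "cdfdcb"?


Computing edit distance: "cfcad" -> "cdfdcb"
DP table:
           c    d    f    d    c    b
      0    1    2    3    4    5    6
  c   1    0    1    2    3    4    5
  f   2    1    1    1    2    3    4
  c   3    2    2    2    2    2    3
  a   4    3    3    3    3    3    3
  d   5    4    3    4    3    4    4
Edit distance = dp[5][6] = 4

4


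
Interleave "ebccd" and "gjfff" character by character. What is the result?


Interleaving "ebccd" and "gjfff":
  Position 0: 'e' from first, 'g' from second => "eg"
  Position 1: 'b' from first, 'j' from second => "bj"
  Position 2: 'c' from first, 'f' from second => "cf"
  Position 3: 'c' from first, 'f' from second => "cf"
  Position 4: 'd' from first, 'f' from second => "df"
Result: egbjcfcfdf

egbjcfcfdf


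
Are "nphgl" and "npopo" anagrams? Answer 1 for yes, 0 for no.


Strings: "nphgl", "npopo"
Sorted first:  ghlnp
Sorted second: noopp
Differ at position 0: 'g' vs 'n' => not anagrams

0


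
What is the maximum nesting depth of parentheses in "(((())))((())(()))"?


Input: "(((())))((())(()))"
Tracking depth:
  Position 0 '(': depth becomes 1
  Position 1 '(': depth becomes 2
  Position 2 '(': depth becomes 3
  Position 3 '(': depth becomes 4
  Position 4 ')': depth becomes 3
  Position 5 ')': depth becomes 2
  Position 6 ')': depth becomes 1
  Position 7 ')': depth becomes 0
  Position 8 '(': depth becomes 1
  Position 9 '(': depth becomes 2
  Position 10 '(': depth becomes 3
  Position 11 ')': depth becomes 2
  Position 12 ')': depth becomes 1
  Position 13 '(': depth becomes 2
  Position 14 '(': depth becomes 3
  Position 15 ')': depth becomes 2
  Position 16 ')': depth becomes 1
  Position 17 ')': depth becomes 0
Maximum depth reached: 4

4


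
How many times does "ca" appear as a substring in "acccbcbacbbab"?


Searching for "ca" in "acccbcbacbbab"
Scanning each position:
  Position 0: "ac" => no
  Position 1: "cc" => no
  Position 2: "cc" => no
  Position 3: "cb" => no
  Position 4: "bc" => no
  Position 5: "cb" => no
  Position 6: "ba" => no
  Position 7: "ac" => no
  Position 8: "cb" => no
  Position 9: "bb" => no
  Position 10: "ba" => no
  Position 11: "ab" => no
Total occurrences: 0

0


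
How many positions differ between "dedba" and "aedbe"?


Comparing "dedba" and "aedbe" position by position:
  Position 0: 'd' vs 'a' => DIFFER
  Position 1: 'e' vs 'e' => same
  Position 2: 'd' vs 'd' => same
  Position 3: 'b' vs 'b' => same
  Position 4: 'a' vs 'e' => DIFFER
Positions that differ: 2

2


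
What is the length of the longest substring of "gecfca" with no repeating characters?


Input: "gecfca"
Sliding window (track last position of each char):
  Position 0 ('g'): window [0,0] length 1 -- new best
  Position 1 ('e'): window [0,1] length 2 -- new best
  Position 2 ('c'): window [0,2] length 3 -- new best
  Position 3 ('f'): window [0,3] length 4 -- new best
  Position 4 ('c'): repeat (last at 2), move window start to 3
  Position 4 ('c'): window [3,4] length 2
  Position 5 ('a'): window [3,5] length 3
Longest substring with no repeats: "gecf" with length 4

4


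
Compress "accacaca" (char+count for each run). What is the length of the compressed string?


Input: accacaca
Runs:
  'a' x 1 => "a1"
  'c' x 2 => "c2"
  'a' x 1 => "a1"
  'c' x 1 => "c1"
  'a' x 1 => "a1"
  'c' x 1 => "c1"
  'a' x 1 => "a1"
Compressed: "a1c2a1c1a1c1a1"
Compressed length: 14

14


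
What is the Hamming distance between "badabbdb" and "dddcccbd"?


Comparing "badabbdb" and "dddcccbd" position by position:
  Position 0: 'b' vs 'd' => differ
  Position 1: 'a' vs 'd' => differ
  Position 2: 'd' vs 'd' => same
  Position 3: 'a' vs 'c' => differ
  Position 4: 'b' vs 'c' => differ
  Position 5: 'b' vs 'c' => differ
  Position 6: 'd' vs 'b' => differ
  Position 7: 'b' vs 'd' => differ
Total differences (Hamming distance): 7

7


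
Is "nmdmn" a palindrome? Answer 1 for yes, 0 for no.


Input: nmdmn
Reversed: nmdmn
  Compare pos 0 ('n') with pos 4 ('n'): match
  Compare pos 1 ('m') with pos 3 ('m'): match
Result: palindrome

1


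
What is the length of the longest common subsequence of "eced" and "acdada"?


LCS of "eced" and "acdada"
DP table:
           a    c    d    a    d    a
      0    0    0    0    0    0    0
  e   0    0    0    0    0    0    0
  c   0    0    1    1    1    1    1
  e   0    0    1    1    1    1    1
  d   0    0    1    2    2    2    2
LCS length = dp[4][6] = 2

2


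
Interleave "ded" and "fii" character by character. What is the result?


Interleaving "ded" and "fii":
  Position 0: 'd' from first, 'f' from second => "df"
  Position 1: 'e' from first, 'i' from second => "ei"
  Position 2: 'd' from first, 'i' from second => "di"
Result: dfeidi

dfeidi


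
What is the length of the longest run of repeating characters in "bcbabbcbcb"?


Input: "bcbabbcbcb"
Scanning for longest run:
  Position 1 ('c'): new char, reset run to 1
  Position 2 ('b'): new char, reset run to 1
  Position 3 ('a'): new char, reset run to 1
  Position 4 ('b'): new char, reset run to 1
  Position 5 ('b'): continues run of 'b', length=2
  Position 6 ('c'): new char, reset run to 1
  Position 7 ('b'): new char, reset run to 1
  Position 8 ('c'): new char, reset run to 1
  Position 9 ('b'): new char, reset run to 1
Longest run: 'b' with length 2

2


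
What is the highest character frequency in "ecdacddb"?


Input: ecdacddb
Character counts:
  'a': 1
  'b': 1
  'c': 2
  'd': 3
  'e': 1
Maximum frequency: 3

3


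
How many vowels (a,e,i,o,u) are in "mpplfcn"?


Input: mpplfcn
Checking each character:
  'm' at position 0: consonant
  'p' at position 1: consonant
  'p' at position 2: consonant
  'l' at position 3: consonant
  'f' at position 4: consonant
  'c' at position 5: consonant
  'n' at position 6: consonant
Total vowels: 0

0


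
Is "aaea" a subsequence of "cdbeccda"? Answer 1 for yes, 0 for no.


Check if "aaea" is a subsequence of "cdbeccda"
Greedy scan:
  Position 0 ('c'): no match needed
  Position 1 ('d'): no match needed
  Position 2 ('b'): no match needed
  Position 3 ('e'): no match needed
  Position 4 ('c'): no match needed
  Position 5 ('c'): no match needed
  Position 6 ('d'): no match needed
  Position 7 ('a'): matches sub[0] = 'a'
Only matched 1/4 characters => not a subsequence

0


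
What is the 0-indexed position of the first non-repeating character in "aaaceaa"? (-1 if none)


Input: aaaceaa
Character frequencies:
  'a': 5
  'c': 1
  'e': 1
Scanning left to right for freq == 1:
  Position 0 ('a'): freq=5, skip
  Position 1 ('a'): freq=5, skip
  Position 2 ('a'): freq=5, skip
  Position 3 ('c'): unique! => answer = 3

3


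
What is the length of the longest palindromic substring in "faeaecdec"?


Input: "faeaecdec"
Checking substrings for palindromes:
  [1:4] "aea" (len 3) => palindrome
  [2:5] "eae" (len 3) => palindrome
Longest palindromic substring: "aea" with length 3

3


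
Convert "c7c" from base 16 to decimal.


Input: "c7c" in base 16
Positional expansion:
  Digit 'c' (value 12) x 16^2 = 3072
  Digit '7' (value 7) x 16^1 = 112
  Digit 'c' (value 12) x 16^0 = 12
Sum = 3196

3196


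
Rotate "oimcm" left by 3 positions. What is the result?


Input: "oimcm", rotate left by 3
First 3 characters: "oim"
Remaining characters: "cm"
Concatenate remaining + first: "cm" + "oim" = "cmoim"

cmoim


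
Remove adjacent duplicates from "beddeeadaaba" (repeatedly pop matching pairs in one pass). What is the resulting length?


Input: beddeeadaaba
Stack-based adjacent duplicate removal:
  Read 'b': push. Stack: b
  Read 'e': push. Stack: be
  Read 'd': push. Stack: bed
  Read 'd': matches stack top 'd' => pop. Stack: be
  Read 'e': matches stack top 'e' => pop. Stack: b
  Read 'e': push. Stack: be
  Read 'a': push. Stack: bea
  Read 'd': push. Stack: bead
  Read 'a': push. Stack: beada
  Read 'a': matches stack top 'a' => pop. Stack: bead
  Read 'b': push. Stack: beadb
  Read 'a': push. Stack: beadba
Final stack: "beadba" (length 6)

6


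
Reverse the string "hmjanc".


Input: hmjanc
Reading characters right to left:
  Position 5: 'c'
  Position 4: 'n'
  Position 3: 'a'
  Position 2: 'j'
  Position 1: 'm'
  Position 0: 'h'
Reversed: cnajmh

cnajmh


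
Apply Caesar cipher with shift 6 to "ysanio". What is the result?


Caesar cipher: shift "ysanio" by 6
  'y' (pos 24) + 6 = pos 4 = 'e'
  's' (pos 18) + 6 = pos 24 = 'y'
  'a' (pos 0) + 6 = pos 6 = 'g'
  'n' (pos 13) + 6 = pos 19 = 't'
  'i' (pos 8) + 6 = pos 14 = 'o'
  'o' (pos 14) + 6 = pos 20 = 'u'
Result: eygtou

eygtou


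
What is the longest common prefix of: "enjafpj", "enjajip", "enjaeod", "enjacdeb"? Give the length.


Words: enjafpj, enjajip, enjaeod, enjacdeb
  Position 0: all 'e' => match
  Position 1: all 'n' => match
  Position 2: all 'j' => match
  Position 3: all 'a' => match
  Position 4: ('f', 'j', 'e', 'c') => mismatch, stop
LCP = "enja" (length 4)

4


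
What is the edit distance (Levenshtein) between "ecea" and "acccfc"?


Computing edit distance: "ecea" -> "acccfc"
DP table:
           a    c    c    c    f    c
      0    1    2    3    4    5    6
  e   1    1    2    3    4    5    6
  c   2    2    1    2    3    4    5
  e   3    3    2    2    3    4    5
  a   4    3    3    3    3    4    5
Edit distance = dp[4][6] = 5

5


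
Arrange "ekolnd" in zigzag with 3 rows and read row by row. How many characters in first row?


Zigzag "ekolnd" into 3 rows:
Placing characters:
  'e' => row 0
  'k' => row 1
  'o' => row 2
  'l' => row 1
  'n' => row 0
  'd' => row 1
Rows:
  Row 0: "en"
  Row 1: "kld"
  Row 2: "o"
First row length: 2

2


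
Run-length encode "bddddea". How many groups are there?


Input: bddddea
Scanning for consecutive runs:
  Group 1: 'b' x 1 (positions 0-0)
  Group 2: 'd' x 4 (positions 1-4)
  Group 3: 'e' x 1 (positions 5-5)
  Group 4: 'a' x 1 (positions 6-6)
Total groups: 4

4


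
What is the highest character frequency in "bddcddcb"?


Input: bddcddcb
Character counts:
  'b': 2
  'c': 2
  'd': 4
Maximum frequency: 4

4


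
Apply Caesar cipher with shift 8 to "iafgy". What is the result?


Caesar cipher: shift "iafgy" by 8
  'i' (pos 8) + 8 = pos 16 = 'q'
  'a' (pos 0) + 8 = pos 8 = 'i'
  'f' (pos 5) + 8 = pos 13 = 'n'
  'g' (pos 6) + 8 = pos 14 = 'o'
  'y' (pos 24) + 8 = pos 6 = 'g'
Result: qinog

qinog


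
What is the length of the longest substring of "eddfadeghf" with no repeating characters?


Input: "eddfadeghf"
Sliding window (track last position of each char):
  Position 0 ('e'): window [0,0] length 1 -- new best
  Position 1 ('d'): window [0,1] length 2 -- new best
  Position 2 ('d'): repeat (last at 1), move window start to 2
  Position 2 ('d'): window [2,2] length 1
  Position 3 ('f'): window [2,3] length 2
  Position 4 ('a'): window [2,4] length 3 -- new best
  Position 5 ('d'): repeat (last at 2), move window start to 3
  Position 5 ('d'): window [3,5] length 3
  Position 6 ('e'): window [3,6] length 4 -- new best
  Position 7 ('g'): window [3,7] length 5 -- new best
  Position 8 ('h'): window [3,8] length 6 -- new best
  Position 9 ('f'): repeat (last at 3), move window start to 4
  Position 9 ('f'): window [4,9] length 6
Longest substring with no repeats: "fadegh" with length 6

6


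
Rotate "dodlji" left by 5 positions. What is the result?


Input: "dodlji", rotate left by 5
First 5 characters: "dodlj"
Remaining characters: "i"
Concatenate remaining + first: "i" + "dodlj" = "idodlj"

idodlj


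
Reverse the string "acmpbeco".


Input: acmpbeco
Reading characters right to left:
  Position 7: 'o'
  Position 6: 'c'
  Position 5: 'e'
  Position 4: 'b'
  Position 3: 'p'
  Position 2: 'm'
  Position 1: 'c'
  Position 0: 'a'
Reversed: ocebpmca

ocebpmca


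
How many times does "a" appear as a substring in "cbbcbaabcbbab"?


Searching for "a" in "cbbcbaabcbbab"
Scanning each position:
  Position 0: "c" => no
  Position 1: "b" => no
  Position 2: "b" => no
  Position 3: "c" => no
  Position 4: "b" => no
  Position 5: "a" => MATCH
  Position 6: "a" => MATCH
  Position 7: "b" => no
  Position 8: "c" => no
  Position 9: "b" => no
  Position 10: "b" => no
  Position 11: "a" => MATCH
  Position 12: "b" => no
Total occurrences: 3

3


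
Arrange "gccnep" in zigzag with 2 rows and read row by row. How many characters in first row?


Zigzag "gccnep" into 2 rows:
Placing characters:
  'g' => row 0
  'c' => row 1
  'c' => row 0
  'n' => row 1
  'e' => row 0
  'p' => row 1
Rows:
  Row 0: "gce"
  Row 1: "cnp"
First row length: 3

3


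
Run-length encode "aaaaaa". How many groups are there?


Input: aaaaaa
Scanning for consecutive runs:
  Group 1: 'a' x 6 (positions 0-5)
Total groups: 1

1


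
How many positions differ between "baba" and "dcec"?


Comparing "baba" and "dcec" position by position:
  Position 0: 'b' vs 'd' => DIFFER
  Position 1: 'a' vs 'c' => DIFFER
  Position 2: 'b' vs 'e' => DIFFER
  Position 3: 'a' vs 'c' => DIFFER
Positions that differ: 4

4


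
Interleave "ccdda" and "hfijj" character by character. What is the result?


Interleaving "ccdda" and "hfijj":
  Position 0: 'c' from first, 'h' from second => "ch"
  Position 1: 'c' from first, 'f' from second => "cf"
  Position 2: 'd' from first, 'i' from second => "di"
  Position 3: 'd' from first, 'j' from second => "dj"
  Position 4: 'a' from first, 'j' from second => "aj"
Result: chcfdidjaj

chcfdidjaj


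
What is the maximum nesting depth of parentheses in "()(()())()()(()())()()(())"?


Input: "()(()())()()(()())()()(())"
Tracking depth:
  Position 0 '(': depth becomes 1
  Position 1 ')': depth becomes 0
  Position 2 '(': depth becomes 1
  Position 3 '(': depth becomes 2
  Position 4 ')': depth becomes 1
  Position 5 '(': depth becomes 2
  Position 6 ')': depth becomes 1
  Position 7 ')': depth becomes 0
  Position 8 '(': depth becomes 1
  Position 9 ')': depth becomes 0
  Position 10 '(': depth becomes 1
  Position 11 ')': depth becomes 0
  Position 12 '(': depth becomes 1
  Position 13 '(': depth becomes 2
  Position 14 ')': depth becomes 1
  Position 15 '(': depth becomes 2
  Position 16 ')': depth becomes 1
  Position 17 ')': depth becomes 0
  Position 18 '(': depth becomes 1
  Position 19 ')': depth becomes 0
  Position 20 '(': depth becomes 1
  Position 21 ')': depth becomes 0
  Position 22 '(': depth becomes 1
  Position 23 '(': depth becomes 2
  Position 24 ')': depth becomes 1
  Position 25 ')': depth becomes 0
Maximum depth reached: 2

2


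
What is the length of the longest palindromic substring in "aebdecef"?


Input: "aebdecef"
Checking substrings for palindromes:
  [4:7] "ece" (len 3) => palindrome
Longest palindromic substring: "ece" with length 3

3


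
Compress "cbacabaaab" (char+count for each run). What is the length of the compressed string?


Input: cbacabaaab
Runs:
  'c' x 1 => "c1"
  'b' x 1 => "b1"
  'a' x 1 => "a1"
  'c' x 1 => "c1"
  'a' x 1 => "a1"
  'b' x 1 => "b1"
  'a' x 3 => "a3"
  'b' x 1 => "b1"
Compressed: "c1b1a1c1a1b1a3b1"
Compressed length: 16

16


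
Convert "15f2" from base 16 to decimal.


Input: "15f2" in base 16
Positional expansion:
  Digit '1' (value 1) x 16^3 = 4096
  Digit '5' (value 5) x 16^2 = 1280
  Digit 'f' (value 15) x 16^1 = 240
  Digit '2' (value 2) x 16^0 = 2
Sum = 5618

5618


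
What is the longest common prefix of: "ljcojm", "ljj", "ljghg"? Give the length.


Words: ljcojm, ljj, ljghg
  Position 0: all 'l' => match
  Position 1: all 'j' => match
  Position 2: ('c', 'j', 'g') => mismatch, stop
LCP = "lj" (length 2)

2


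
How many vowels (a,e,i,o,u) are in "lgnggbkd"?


Input: lgnggbkd
Checking each character:
  'l' at position 0: consonant
  'g' at position 1: consonant
  'n' at position 2: consonant
  'g' at position 3: consonant
  'g' at position 4: consonant
  'b' at position 5: consonant
  'k' at position 6: consonant
  'd' at position 7: consonant
Total vowels: 0

0


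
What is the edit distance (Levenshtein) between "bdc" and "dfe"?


Computing edit distance: "bdc" -> "dfe"
DP table:
           d    f    e
      0    1    2    3
  b   1    1    2    3
  d   2    1    2    3
  c   3    2    2    3
Edit distance = dp[3][3] = 3

3


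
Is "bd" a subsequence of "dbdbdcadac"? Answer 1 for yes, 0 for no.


Check if "bd" is a subsequence of "dbdbdcadac"
Greedy scan:
  Position 0 ('d'): no match needed
  Position 1 ('b'): matches sub[0] = 'b'
  Position 2 ('d'): matches sub[1] = 'd'
  Position 3 ('b'): no match needed
  Position 4 ('d'): no match needed
  Position 5 ('c'): no match needed
  Position 6 ('a'): no match needed
  Position 7 ('d'): no match needed
  Position 8 ('a'): no match needed
  Position 9 ('c'): no match needed
All 2 characters matched => is a subsequence

1


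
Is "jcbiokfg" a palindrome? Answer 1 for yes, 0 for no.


Input: jcbiokfg
Reversed: gfkoibcj
  Compare pos 0 ('j') with pos 7 ('g'): MISMATCH
  Compare pos 1 ('c') with pos 6 ('f'): MISMATCH
  Compare pos 2 ('b') with pos 5 ('k'): MISMATCH
  Compare pos 3 ('i') with pos 4 ('o'): MISMATCH
Result: not a palindrome

0


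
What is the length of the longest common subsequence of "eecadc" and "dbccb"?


LCS of "eecadc" and "dbccb"
DP table:
           d    b    c    c    b
      0    0    0    0    0    0
  e   0    0    0    0    0    0
  e   0    0    0    0    0    0
  c   0    0    0    1    1    1
  a   0    0    0    1    1    1
  d   0    1    1    1    1    1
  c   0    1    1    2    2    2
LCS length = dp[6][5] = 2

2


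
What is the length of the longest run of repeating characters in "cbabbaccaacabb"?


Input: "cbabbaccaacabb"
Scanning for longest run:
  Position 1 ('b'): new char, reset run to 1
  Position 2 ('a'): new char, reset run to 1
  Position 3 ('b'): new char, reset run to 1
  Position 4 ('b'): continues run of 'b', length=2
  Position 5 ('a'): new char, reset run to 1
  Position 6 ('c'): new char, reset run to 1
  Position 7 ('c'): continues run of 'c', length=2
  Position 8 ('a'): new char, reset run to 1
  Position 9 ('a'): continues run of 'a', length=2
  Position 10 ('c'): new char, reset run to 1
  Position 11 ('a'): new char, reset run to 1
  Position 12 ('b'): new char, reset run to 1
  Position 13 ('b'): continues run of 'b', length=2
Longest run: 'b' with length 2

2


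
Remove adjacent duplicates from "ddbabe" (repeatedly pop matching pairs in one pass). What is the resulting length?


Input: ddbabe
Stack-based adjacent duplicate removal:
  Read 'd': push. Stack: d
  Read 'd': matches stack top 'd' => pop. Stack: (empty)
  Read 'b': push. Stack: b
  Read 'a': push. Stack: ba
  Read 'b': push. Stack: bab
  Read 'e': push. Stack: babe
Final stack: "babe" (length 4)

4


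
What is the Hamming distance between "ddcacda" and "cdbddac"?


Comparing "ddcacda" and "cdbddac" position by position:
  Position 0: 'd' vs 'c' => differ
  Position 1: 'd' vs 'd' => same
  Position 2: 'c' vs 'b' => differ
  Position 3: 'a' vs 'd' => differ
  Position 4: 'c' vs 'd' => differ
  Position 5: 'd' vs 'a' => differ
  Position 6: 'a' vs 'c' => differ
Total differences (Hamming distance): 6

6


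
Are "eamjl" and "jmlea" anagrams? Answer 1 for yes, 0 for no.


Strings: "eamjl", "jmlea"
Sorted first:  aejlm
Sorted second: aejlm
Sorted forms match => anagrams

1


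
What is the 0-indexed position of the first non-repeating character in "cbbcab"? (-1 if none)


Input: cbbcab
Character frequencies:
  'a': 1
  'b': 3
  'c': 2
Scanning left to right for freq == 1:
  Position 0 ('c'): freq=2, skip
  Position 1 ('b'): freq=3, skip
  Position 2 ('b'): freq=3, skip
  Position 3 ('c'): freq=2, skip
  Position 4 ('a'): unique! => answer = 4

4


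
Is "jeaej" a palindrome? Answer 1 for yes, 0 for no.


Input: jeaej
Reversed: jeaej
  Compare pos 0 ('j') with pos 4 ('j'): match
  Compare pos 1 ('e') with pos 3 ('e'): match
Result: palindrome

1


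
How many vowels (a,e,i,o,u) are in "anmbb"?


Input: anmbb
Checking each character:
  'a' at position 0: vowel (running total: 1)
  'n' at position 1: consonant
  'm' at position 2: consonant
  'b' at position 3: consonant
  'b' at position 4: consonant
Total vowels: 1

1


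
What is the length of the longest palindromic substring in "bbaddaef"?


Input: "bbaddaef"
Checking substrings for palindromes:
  [2:6] "adda" (len 4) => palindrome
  [0:2] "bb" (len 2) => palindrome
  [3:5] "dd" (len 2) => palindrome
Longest palindromic substring: "adda" with length 4

4


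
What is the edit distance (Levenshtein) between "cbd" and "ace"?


Computing edit distance: "cbd" -> "ace"
DP table:
           a    c    e
      0    1    2    3
  c   1    1    1    2
  b   2    2    2    2
  d   3    3    3    3
Edit distance = dp[3][3] = 3

3


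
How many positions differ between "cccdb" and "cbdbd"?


Comparing "cccdb" and "cbdbd" position by position:
  Position 0: 'c' vs 'c' => same
  Position 1: 'c' vs 'b' => DIFFER
  Position 2: 'c' vs 'd' => DIFFER
  Position 3: 'd' vs 'b' => DIFFER
  Position 4: 'b' vs 'd' => DIFFER
Positions that differ: 4

4


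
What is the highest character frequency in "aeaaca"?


Input: aeaaca
Character counts:
  'a': 4
  'c': 1
  'e': 1
Maximum frequency: 4

4


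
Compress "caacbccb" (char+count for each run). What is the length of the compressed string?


Input: caacbccb
Runs:
  'c' x 1 => "c1"
  'a' x 2 => "a2"
  'c' x 1 => "c1"
  'b' x 1 => "b1"
  'c' x 2 => "c2"
  'b' x 1 => "b1"
Compressed: "c1a2c1b1c2b1"
Compressed length: 12

12


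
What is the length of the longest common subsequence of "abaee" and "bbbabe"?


LCS of "abaee" and "bbbabe"
DP table:
           b    b    b    a    b    e
      0    0    0    0    0    0    0
  a   0    0    0    0    1    1    1
  b   0    1    1    1    1    2    2
  a   0    1    1    1    2    2    2
  e   0    1    1    1    2    2    3
  e   0    1    1    1    2    2    3
LCS length = dp[5][6] = 3

3


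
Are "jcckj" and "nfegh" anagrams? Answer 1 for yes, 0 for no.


Strings: "jcckj", "nfegh"
Sorted first:  ccjjk
Sorted second: efghn
Differ at position 0: 'c' vs 'e' => not anagrams

0


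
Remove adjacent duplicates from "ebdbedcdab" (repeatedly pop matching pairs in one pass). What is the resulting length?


Input: ebdbedcdab
Stack-based adjacent duplicate removal:
  Read 'e': push. Stack: e
  Read 'b': push. Stack: eb
  Read 'd': push. Stack: ebd
  Read 'b': push. Stack: ebdb
  Read 'e': push. Stack: ebdbe
  Read 'd': push. Stack: ebdbed
  Read 'c': push. Stack: ebdbedc
  Read 'd': push. Stack: ebdbedcd
  Read 'a': push. Stack: ebdbedcda
  Read 'b': push. Stack: ebdbedcdab
Final stack: "ebdbedcdab" (length 10)

10


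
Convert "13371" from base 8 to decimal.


Input: "13371" in base 8
Positional expansion:
  Digit '1' (value 1) x 8^4 = 4096
  Digit '3' (value 3) x 8^3 = 1536
  Digit '3' (value 3) x 8^2 = 192
  Digit '7' (value 7) x 8^1 = 56
  Digit '1' (value 1) x 8^0 = 1
Sum = 5881

5881


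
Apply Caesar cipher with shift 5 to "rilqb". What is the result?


Caesar cipher: shift "rilqb" by 5
  'r' (pos 17) + 5 = pos 22 = 'w'
  'i' (pos 8) + 5 = pos 13 = 'n'
  'l' (pos 11) + 5 = pos 16 = 'q'
  'q' (pos 16) + 5 = pos 21 = 'v'
  'b' (pos 1) + 5 = pos 6 = 'g'
Result: wnqvg

wnqvg


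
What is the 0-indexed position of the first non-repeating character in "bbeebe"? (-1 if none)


Input: bbeebe
Character frequencies:
  'b': 3
  'e': 3
Scanning left to right for freq == 1:
  Position 0 ('b'): freq=3, skip
  Position 1 ('b'): freq=3, skip
  Position 2 ('e'): freq=3, skip
  Position 3 ('e'): freq=3, skip
  Position 4 ('b'): freq=3, skip
  Position 5 ('e'): freq=3, skip
  No unique character found => answer = -1

-1


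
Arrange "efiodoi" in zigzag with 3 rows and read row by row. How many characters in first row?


Zigzag "efiodoi" into 3 rows:
Placing characters:
  'e' => row 0
  'f' => row 1
  'i' => row 2
  'o' => row 1
  'd' => row 0
  'o' => row 1
  'i' => row 2
Rows:
  Row 0: "ed"
  Row 1: "foo"
  Row 2: "ii"
First row length: 2

2
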